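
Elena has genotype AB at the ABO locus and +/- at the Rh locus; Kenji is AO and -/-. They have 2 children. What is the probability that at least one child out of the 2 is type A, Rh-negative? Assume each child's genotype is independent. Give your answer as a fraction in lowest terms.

ABO cross AB × AO → 1/2 A, 1/4 B, 1/4 AB.
Rh cross +/- × -/- → 1/2 Rh+, 1/2 Rh-; so P(type A, Rh-negative) = 1/2 × 1/2 = 1/4 per child.
P(none) = (3/4)^2 = 9/16; P(at least one) = 1 − 9/16 = 7/16.

7/16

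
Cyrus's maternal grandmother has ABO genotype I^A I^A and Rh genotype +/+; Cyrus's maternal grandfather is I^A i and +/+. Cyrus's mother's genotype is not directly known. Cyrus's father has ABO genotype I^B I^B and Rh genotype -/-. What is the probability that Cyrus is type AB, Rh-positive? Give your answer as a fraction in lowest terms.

3/4

Cyrus's mother's ABO genotype from I^A I^A × I^A i: 1/2 I^A I^A, 1/2 I^A i.
Crossing each possibility with the father I^B I^B and summing P(type AB): 1/2·1 + 1/2·1/2 = 3/4.
Similarly for Rh via the mother's Rh distribution: P(Rh+) = 1.
Independent loci: 3/4 × 1 = 3/4.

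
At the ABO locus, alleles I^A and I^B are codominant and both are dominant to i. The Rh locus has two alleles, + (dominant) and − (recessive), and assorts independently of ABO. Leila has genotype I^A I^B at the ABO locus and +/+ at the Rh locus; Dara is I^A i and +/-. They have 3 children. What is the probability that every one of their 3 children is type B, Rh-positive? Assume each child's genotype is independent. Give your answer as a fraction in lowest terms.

ABO cross I^A I^B × I^A i → 1/2 A, 1/4 B, 1/4 AB.
Rh cross +/+ × +/- → 1 Rh+; so P(type B, Rh-positive) = 1/4 × 1 = 1/4 per child.
All 3 independent: (1/4)^3 = 1/64.

1/64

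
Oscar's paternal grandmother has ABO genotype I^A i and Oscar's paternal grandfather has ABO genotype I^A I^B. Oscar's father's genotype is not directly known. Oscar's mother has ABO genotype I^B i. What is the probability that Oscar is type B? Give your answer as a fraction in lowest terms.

Oscar's father's ABO genotype from I^A i × I^A I^B: 1/4 I^A I^A, 1/4 I^A I^B, 1/4 I^A i, 1/4 I^B i.
Crossing each possibility with the mother I^B i and summing P(type B): 1/4·0 + 1/4·1/2 + 1/4·1/4 + 1/4·3/4 = 3/8.

3/8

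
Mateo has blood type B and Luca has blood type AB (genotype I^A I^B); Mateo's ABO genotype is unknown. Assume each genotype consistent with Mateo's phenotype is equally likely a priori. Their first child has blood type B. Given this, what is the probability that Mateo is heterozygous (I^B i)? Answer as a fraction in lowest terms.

1/2

Possible genotypes: Mateo ∈ {I^B I^B, I^B i}; Luca ∈ {I^A I^B}.
Weight each parental genotype pair by prior × P(type-B child):
  I^B I^B × I^A I^B: posterior weight 1/2.
  I^B i × I^A I^B: posterior weight 1/2.
Sum the posterior weight over pairs where Mateo is I^B i: 1/2.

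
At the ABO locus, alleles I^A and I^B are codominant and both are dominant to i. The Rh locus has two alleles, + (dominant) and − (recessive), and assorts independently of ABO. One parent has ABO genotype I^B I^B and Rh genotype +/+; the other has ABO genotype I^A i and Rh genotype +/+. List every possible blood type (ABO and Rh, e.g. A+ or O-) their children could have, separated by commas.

Gametes from I^B I^B × I^A i give offspring ABO genotypes I^A I^B, I^B i, i.e. phenotypes B, AB.
Rh cross +/+ × +/+ → phenotypes Rh+.
Combining independently: B+, AB+.

B+, AB+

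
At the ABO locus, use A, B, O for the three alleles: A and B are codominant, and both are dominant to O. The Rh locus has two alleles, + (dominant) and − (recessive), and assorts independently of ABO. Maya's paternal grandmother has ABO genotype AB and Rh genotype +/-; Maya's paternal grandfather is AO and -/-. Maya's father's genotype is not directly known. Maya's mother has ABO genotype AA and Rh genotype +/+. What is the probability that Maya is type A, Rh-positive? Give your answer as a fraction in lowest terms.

Maya's father's ABO genotype from AB × AO: 1/4 AA, 1/4 AB, 1/4 AO, 1/4 BO.
Crossing each possibility with the mother AA and summing P(type A): 1/4·1 + 1/4·1/2 + 1/4·1 + 1/4·1/2 = 3/4.
Similarly for Rh via the father's Rh distribution: P(Rh+) = 1.
Independent loci: 3/4 × 1 = 3/4.

3/4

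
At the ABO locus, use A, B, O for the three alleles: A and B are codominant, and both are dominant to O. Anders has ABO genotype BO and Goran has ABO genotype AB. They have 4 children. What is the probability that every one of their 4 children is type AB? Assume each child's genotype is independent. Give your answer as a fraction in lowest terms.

ABO cross BO × AB → 1/4 A, 1/2 B, 1/4 AB.
So P(type AB) = 1/4 per child.
All 4 independent: (1/4)^4 = 1/256.

1/256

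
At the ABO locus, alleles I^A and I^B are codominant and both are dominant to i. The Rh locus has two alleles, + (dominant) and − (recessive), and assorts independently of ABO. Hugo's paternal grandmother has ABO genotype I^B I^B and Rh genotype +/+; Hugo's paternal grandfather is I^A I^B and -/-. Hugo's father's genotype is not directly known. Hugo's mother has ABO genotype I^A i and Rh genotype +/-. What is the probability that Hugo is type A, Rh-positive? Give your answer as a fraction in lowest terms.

Hugo's father's ABO genotype from I^B I^B × I^A I^B: 1/2 I^A I^B, 1/2 I^B I^B.
Crossing each possibility with the mother I^A i and summing P(type A): 1/2·1/2 + 1/2·0 = 1/4.
Similarly for Rh via the father's Rh distribution: P(Rh+) = 3/4.
Independent loci: 1/4 × 3/4 = 3/16.

3/16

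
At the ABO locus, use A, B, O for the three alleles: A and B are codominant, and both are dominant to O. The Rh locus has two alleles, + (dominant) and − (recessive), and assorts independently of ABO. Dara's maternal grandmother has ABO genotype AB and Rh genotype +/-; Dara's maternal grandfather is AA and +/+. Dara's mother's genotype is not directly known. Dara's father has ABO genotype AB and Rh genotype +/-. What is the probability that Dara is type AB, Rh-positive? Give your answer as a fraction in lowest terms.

Dara's mother's ABO genotype from AB × AA: 1/2 AA, 1/2 AB.
Crossing each possibility with the father AB and summing P(type AB): 1/2·1/2 + 1/2·1/2 = 1/2.
Similarly for Rh via the mother's Rh distribution: P(Rh+) = 7/8.
Independent loci: 1/2 × 7/8 = 7/16.

7/16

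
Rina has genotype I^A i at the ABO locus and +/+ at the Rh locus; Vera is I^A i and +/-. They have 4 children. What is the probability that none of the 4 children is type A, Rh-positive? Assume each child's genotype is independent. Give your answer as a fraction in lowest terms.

1/256

ABO cross I^A i × I^A i → 1/4 O, 3/4 A.
Rh cross +/+ × +/- → 1 Rh+; so P(type A, Rh-positive) = 3/4 × 1 = 3/4 per child.
P(not type A, Rh-positive) = 1/4 for one child; (1/4)^4 = 1/256.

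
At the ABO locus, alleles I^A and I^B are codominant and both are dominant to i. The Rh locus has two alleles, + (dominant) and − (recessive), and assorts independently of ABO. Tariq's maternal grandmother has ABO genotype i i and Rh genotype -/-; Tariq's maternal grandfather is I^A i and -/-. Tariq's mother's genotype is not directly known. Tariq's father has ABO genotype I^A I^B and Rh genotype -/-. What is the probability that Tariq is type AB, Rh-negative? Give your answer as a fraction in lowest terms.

Tariq's mother's ABO genotype from i i × I^A i: 1/2 I^A i, 1/2 i i.
Crossing each possibility with the father I^A I^B and summing P(type AB): 1/2·1/4 + 1/2·0 = 1/8.
Similarly for Rh via the mother's Rh distribution: P(Rh-) = 1.
Independent loci: 1/8 × 1 = 1/8.

1/8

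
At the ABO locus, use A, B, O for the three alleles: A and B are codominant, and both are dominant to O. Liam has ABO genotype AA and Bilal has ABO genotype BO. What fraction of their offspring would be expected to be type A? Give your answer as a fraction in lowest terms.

1/2

ABO cross AA × BO → offspring phenotypes: 1/2 A, 1/2 AB.
So P(type A) = 1/2.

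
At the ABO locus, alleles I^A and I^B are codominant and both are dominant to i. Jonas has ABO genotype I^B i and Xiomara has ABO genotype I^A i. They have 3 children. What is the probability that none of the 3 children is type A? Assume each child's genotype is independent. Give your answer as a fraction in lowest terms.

27/64

ABO cross I^B i × I^A i → 1/4 O, 1/4 A, 1/4 B, 1/4 AB.
So P(type A) = 1/4 per child.
P(not type A) = 3/4 for one child; (3/4)^3 = 27/64.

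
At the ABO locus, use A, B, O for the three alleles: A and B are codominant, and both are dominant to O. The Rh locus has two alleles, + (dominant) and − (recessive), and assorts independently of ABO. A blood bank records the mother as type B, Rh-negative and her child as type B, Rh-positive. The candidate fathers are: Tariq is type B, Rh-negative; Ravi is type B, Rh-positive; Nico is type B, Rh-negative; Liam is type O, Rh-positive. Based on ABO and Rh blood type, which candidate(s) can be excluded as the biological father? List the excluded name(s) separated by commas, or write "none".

A candidate is excluded only if no genotype consistent with his phenotype could produce a type B, Rh-positive child with a type B, Rh-negative mother.
Tariq (type B, Rh-): no genotype consistent with that phenotype can produce a type-B Rh+ child with a type-B mother.
Nico (type B, Rh-): no genotype consistent with that phenotype can produce a type-B Rh+ child with a type-B mother.

Tariq, Nico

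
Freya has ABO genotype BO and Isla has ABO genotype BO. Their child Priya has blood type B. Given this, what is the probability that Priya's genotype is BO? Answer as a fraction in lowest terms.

Cross BO × BO → 1/4 BB, 1/2 BO, 1/4 OO.
Type-B genotypes among offspring: BB (1/4), BO (1/2); total 3/4.
P(BO | type B) = (1/2) / (3/4) = 2/3.

2/3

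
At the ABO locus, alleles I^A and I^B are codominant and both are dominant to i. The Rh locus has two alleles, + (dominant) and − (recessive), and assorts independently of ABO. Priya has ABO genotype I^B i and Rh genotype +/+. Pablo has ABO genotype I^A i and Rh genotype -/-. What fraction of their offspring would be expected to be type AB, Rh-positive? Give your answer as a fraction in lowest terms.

ABO cross I^B i × I^A i → offspring phenotypes: 1/4 O, 1/4 A, 1/4 B, 1/4 AB.
Rh cross +/+ × -/- → 1 Rh+.
Independent loci: P(type AB, Rh-positive) = 1/4 × 1 = 1/4.

1/4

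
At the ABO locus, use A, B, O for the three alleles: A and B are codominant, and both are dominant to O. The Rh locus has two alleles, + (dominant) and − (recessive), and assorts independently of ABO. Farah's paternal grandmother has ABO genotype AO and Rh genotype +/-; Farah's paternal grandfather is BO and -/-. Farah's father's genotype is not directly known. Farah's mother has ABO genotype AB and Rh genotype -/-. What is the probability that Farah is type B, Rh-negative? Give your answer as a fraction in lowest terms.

Farah's father's ABO genotype from AO × BO: 1/4 AB, 1/4 AO, 1/4 BO, 1/4 OO.
Crossing each possibility with the mother AB and summing P(type B): 1/4·1/4 + 1/4·1/4 + 1/4·1/2 + 1/4·1/2 = 3/8.
Similarly for Rh via the father's Rh distribution: P(Rh-) = 3/4.
Independent loci: 3/8 × 3/4 = 9/32.

9/32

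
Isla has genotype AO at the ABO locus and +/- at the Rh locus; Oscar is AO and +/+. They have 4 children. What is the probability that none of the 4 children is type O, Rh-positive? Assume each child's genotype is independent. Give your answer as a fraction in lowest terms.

ABO cross AO × AO → 1/4 O, 3/4 A.
Rh cross +/- × +/+ → 1 Rh+; so P(type O, Rh-positive) = 1/4 × 1 = 1/4 per child.
P(not type O, Rh-positive) = 3/4 for one child; (3/4)^4 = 81/256.

81/256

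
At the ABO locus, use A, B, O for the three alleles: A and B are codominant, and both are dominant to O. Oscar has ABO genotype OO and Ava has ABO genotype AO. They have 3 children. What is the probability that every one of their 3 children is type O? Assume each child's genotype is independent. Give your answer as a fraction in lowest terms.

ABO cross OO × AO → 1/2 O, 1/2 A.
So P(type O) = 1/2 per child.
All 3 independent: (1/2)^3 = 1/8.

1/8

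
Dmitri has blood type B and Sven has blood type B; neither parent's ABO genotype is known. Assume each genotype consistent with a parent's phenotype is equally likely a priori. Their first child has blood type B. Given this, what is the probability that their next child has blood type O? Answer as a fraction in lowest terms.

Possible genotypes: Dmitri ∈ {I^B I^B, I^B i}; Sven ∈ {I^B I^B, I^B i}.
Weight each parental genotype pair by prior × P(type-B child):
  I^B I^B × I^B I^B: posterior weight 4/15; P(next child type O) = 0.
  I^B I^B × I^B i: posterior weight 4/15; P(next child type O) = 0.
  I^B i × I^B I^B: posterior weight 4/15; P(next child type O) = 0.
  I^B i × I^B i: posterior weight 1/5; P(next child type O) = 1/4.
Weighted sum = 1/20.

1/20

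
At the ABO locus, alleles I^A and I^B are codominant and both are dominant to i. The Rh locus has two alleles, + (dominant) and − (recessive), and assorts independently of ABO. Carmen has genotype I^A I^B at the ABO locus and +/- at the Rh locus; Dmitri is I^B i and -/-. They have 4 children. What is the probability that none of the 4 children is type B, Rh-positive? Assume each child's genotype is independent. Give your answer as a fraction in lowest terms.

ABO cross I^A I^B × I^B i → 1/4 A, 1/2 B, 1/4 AB.
Rh cross +/- × -/- → 1/2 Rh+, 1/2 Rh-; so P(type B, Rh-positive) = 1/2 × 1/2 = 1/4 per child.
P(not type B, Rh-positive) = 3/4 for one child; (3/4)^4 = 81/256.

81/256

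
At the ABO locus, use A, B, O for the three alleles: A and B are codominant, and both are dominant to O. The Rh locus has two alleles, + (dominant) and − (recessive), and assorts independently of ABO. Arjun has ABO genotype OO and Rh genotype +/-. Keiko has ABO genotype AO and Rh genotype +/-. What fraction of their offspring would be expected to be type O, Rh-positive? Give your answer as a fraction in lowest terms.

ABO cross OO × AO → offspring phenotypes: 1/2 O, 1/2 A.
Rh cross +/- × +/- → 3/4 Rh+, 1/4 Rh-.
Independent loci: P(type O, Rh-positive) = 1/2 × 3/4 = 3/8.

3/8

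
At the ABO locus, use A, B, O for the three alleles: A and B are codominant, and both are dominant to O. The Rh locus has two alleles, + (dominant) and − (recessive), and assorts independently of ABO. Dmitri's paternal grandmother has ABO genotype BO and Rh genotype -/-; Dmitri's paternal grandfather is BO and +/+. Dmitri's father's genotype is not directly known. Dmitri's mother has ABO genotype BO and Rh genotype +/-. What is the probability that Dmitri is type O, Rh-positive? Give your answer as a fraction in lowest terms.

Dmitri's father's ABO genotype from BO × BO: 1/4 BB, 1/2 BO, 1/4 OO.
Crossing each possibility with the mother BO and summing P(type O): 1/4·0 + 1/2·1/4 + 1/4·1/2 = 1/4.
Similarly for Rh via the father's Rh distribution: P(Rh+) = 3/4.
Independent loci: 1/4 × 3/4 = 3/16.

3/16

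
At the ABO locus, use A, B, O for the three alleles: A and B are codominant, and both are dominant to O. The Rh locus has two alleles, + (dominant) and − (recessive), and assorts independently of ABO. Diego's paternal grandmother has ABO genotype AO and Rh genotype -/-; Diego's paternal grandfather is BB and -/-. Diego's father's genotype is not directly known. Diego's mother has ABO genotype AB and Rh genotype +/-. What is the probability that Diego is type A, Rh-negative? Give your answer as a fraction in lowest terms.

1/8

Diego's father's ABO genotype from AO × BB: 1/2 AB, 1/2 BO.
Crossing each possibility with the mother AB and summing P(type A): 1/2·1/4 + 1/2·1/4 = 1/4.
Similarly for Rh via the father's Rh distribution: P(Rh-) = 1/2.
Independent loci: 1/4 × 1/2 = 1/8.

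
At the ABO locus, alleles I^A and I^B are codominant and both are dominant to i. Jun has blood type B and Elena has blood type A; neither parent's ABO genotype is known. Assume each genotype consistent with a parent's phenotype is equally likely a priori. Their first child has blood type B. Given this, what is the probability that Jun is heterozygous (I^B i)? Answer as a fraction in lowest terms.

Possible genotypes: Jun ∈ {I^B I^B, I^B i}; Elena ∈ {I^A I^A, I^A i}.
Weight each parental genotype pair by prior × P(type-B child):
  I^B I^B × I^A i: posterior weight 2/3.
  I^B i × I^A i: posterior weight 1/3.
Sum the posterior weight over pairs where Jun is I^B i: 1/3.

1/3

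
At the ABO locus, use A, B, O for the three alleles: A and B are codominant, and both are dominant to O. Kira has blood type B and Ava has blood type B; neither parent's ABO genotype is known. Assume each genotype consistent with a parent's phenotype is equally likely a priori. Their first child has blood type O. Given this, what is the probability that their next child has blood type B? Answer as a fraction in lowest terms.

Possible genotypes: Kira ∈ {BB, BO}; Ava ∈ {BB, BO}.
Weight each parental genotype pair by prior × P(type-O child):
  BO × BO: posterior weight 1; P(next child type B) = 3/4.
Weighted sum = 3/4.

3/4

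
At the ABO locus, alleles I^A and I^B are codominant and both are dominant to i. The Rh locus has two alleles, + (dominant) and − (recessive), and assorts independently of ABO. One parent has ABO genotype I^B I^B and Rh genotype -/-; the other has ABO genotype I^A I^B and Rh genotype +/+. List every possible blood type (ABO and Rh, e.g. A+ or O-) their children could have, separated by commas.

B+, AB+

Gametes from I^B I^B × I^A I^B give offspring ABO genotypes I^A I^B, I^B I^B, i.e. phenotypes B, AB.
Rh cross -/- × +/+ → phenotypes Rh+.
Combining independently: B+, AB+.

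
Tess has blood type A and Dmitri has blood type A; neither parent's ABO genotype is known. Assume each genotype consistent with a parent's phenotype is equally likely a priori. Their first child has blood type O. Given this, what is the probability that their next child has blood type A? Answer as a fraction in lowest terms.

3/4

Possible genotypes: Tess ∈ {I^A I^A, I^A i}; Dmitri ∈ {I^A I^A, I^A i}.
Weight each parental genotype pair by prior × P(type-O child):
  I^A i × I^A i: posterior weight 1; P(next child type A) = 3/4.
Weighted sum = 3/4.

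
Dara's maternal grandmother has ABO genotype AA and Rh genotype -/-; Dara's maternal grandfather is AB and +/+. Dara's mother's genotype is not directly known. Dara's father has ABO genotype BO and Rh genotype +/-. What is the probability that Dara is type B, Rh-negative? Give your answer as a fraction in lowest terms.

Dara's mother's ABO genotype from AA × AB: 1/2 AA, 1/2 AB.
Crossing each possibility with the father BO and summing P(type B): 1/2·0 + 1/2·1/2 = 1/4.
Similarly for Rh via the mother's Rh distribution: P(Rh-) = 1/4.
Independent loci: 1/4 × 1/4 = 1/16.

1/16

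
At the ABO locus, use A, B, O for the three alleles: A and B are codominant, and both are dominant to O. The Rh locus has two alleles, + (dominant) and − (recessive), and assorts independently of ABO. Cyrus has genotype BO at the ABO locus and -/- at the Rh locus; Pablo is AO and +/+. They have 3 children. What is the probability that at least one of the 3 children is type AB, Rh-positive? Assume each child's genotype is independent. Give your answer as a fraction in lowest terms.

ABO cross BO × AO → 1/4 O, 1/4 A, 1/4 B, 1/4 AB.
Rh cross -/- × +/+ → 1 Rh+; so P(type AB, Rh-positive) = 1/4 × 1 = 1/4 per child.
P(none) = (3/4)^3 = 27/64; P(at least one) = 1 − 27/64 = 37/64.

37/64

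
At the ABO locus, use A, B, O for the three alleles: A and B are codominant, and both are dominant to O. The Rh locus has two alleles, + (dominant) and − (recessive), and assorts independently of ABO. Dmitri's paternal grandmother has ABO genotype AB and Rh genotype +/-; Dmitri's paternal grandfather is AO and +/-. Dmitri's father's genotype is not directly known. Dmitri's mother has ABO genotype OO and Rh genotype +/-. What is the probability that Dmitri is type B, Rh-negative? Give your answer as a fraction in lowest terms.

1/16

Dmitri's father's ABO genotype from AB × AO: 1/4 AA, 1/4 AB, 1/4 AO, 1/4 BO.
Crossing each possibility with the mother OO and summing P(type B): 1/4·0 + 1/4·1/2 + 1/4·0 + 1/4·1/2 = 1/4.
Similarly for Rh via the father's Rh distribution: P(Rh-) = 1/4.
Independent loci: 1/4 × 1/4 = 1/16.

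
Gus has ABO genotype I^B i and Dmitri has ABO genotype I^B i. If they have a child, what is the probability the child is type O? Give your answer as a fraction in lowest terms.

ABO cross I^B i × I^B i → offspring phenotypes: 1/4 O, 3/4 B.
So P(type O) = 1/4.

1/4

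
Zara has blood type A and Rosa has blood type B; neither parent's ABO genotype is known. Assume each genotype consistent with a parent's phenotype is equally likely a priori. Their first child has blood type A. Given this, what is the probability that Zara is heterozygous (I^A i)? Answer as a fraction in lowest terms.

Possible genotypes: Zara ∈ {I^A I^A, I^A i}; Rosa ∈ {I^B I^B, I^B i}.
Weight each parental genotype pair by prior × P(type-A child):
  I^A I^A × I^B i: posterior weight 2/3.
  I^A i × I^B i: posterior weight 1/3.
Sum the posterior weight over pairs where Zara is I^A i: 1/3.

1/3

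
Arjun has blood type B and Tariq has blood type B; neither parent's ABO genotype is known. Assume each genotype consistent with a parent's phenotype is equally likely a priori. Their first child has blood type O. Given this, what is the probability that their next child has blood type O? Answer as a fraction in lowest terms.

1/4

Possible genotypes: Arjun ∈ {BB, BO}; Tariq ∈ {BB, BO}.
Weight each parental genotype pair by prior × P(type-O child):
  BO × BO: posterior weight 1; P(next child type O) = 1/4.
Weighted sum = 1/4.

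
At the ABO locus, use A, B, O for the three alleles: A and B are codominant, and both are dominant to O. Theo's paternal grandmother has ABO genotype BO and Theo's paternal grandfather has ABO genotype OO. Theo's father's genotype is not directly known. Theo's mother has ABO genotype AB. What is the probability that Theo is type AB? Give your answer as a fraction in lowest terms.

1/8

Theo's father's ABO genotype from BO × OO: 1/2 BO, 1/2 OO.
Crossing each possibility with the mother AB and summing P(type AB): 1/2·1/4 + 1/2·0 = 1/8.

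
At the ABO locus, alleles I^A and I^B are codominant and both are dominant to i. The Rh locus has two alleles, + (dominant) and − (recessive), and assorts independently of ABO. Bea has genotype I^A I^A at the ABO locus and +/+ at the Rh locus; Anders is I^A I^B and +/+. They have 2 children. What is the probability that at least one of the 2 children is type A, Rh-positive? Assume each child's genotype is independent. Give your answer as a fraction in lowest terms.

ABO cross I^A I^A × I^A I^B → 1/2 A, 1/2 AB.
Rh cross +/+ × +/+ → 1 Rh+; so P(type A, Rh-positive) = 1/2 × 1 = 1/2 per child.
P(none) = (1/2)^2 = 1/4; P(at least one) = 1 − 1/4 = 3/4.

3/4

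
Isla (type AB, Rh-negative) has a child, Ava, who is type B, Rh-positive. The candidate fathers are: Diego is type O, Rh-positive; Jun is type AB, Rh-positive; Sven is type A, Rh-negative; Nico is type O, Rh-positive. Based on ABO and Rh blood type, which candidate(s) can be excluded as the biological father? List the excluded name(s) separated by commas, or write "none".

A candidate is excluded only if no genotype consistent with his phenotype could produce a type B, Rh-positive child with a type AB, Rh-negative mother.
Sven (type A, Rh-): no genotype consistent with that phenotype can produce a type-B Rh+ child with a type-AB mother.

Sven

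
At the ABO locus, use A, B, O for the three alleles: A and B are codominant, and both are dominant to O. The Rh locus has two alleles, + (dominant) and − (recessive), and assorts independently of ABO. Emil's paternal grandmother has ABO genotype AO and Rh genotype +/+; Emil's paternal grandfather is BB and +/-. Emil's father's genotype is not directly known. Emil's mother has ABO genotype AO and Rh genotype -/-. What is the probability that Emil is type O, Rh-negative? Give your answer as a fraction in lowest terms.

1/32

Emil's father's ABO genotype from AO × BB: 1/2 AB, 1/2 BO.
Crossing each possibility with the mother AO and summing P(type O): 1/2·0 + 1/2·1/4 = 1/8.
Similarly for Rh via the father's Rh distribution: P(Rh-) = 1/4.
Independent loci: 1/8 × 1/4 = 1/32.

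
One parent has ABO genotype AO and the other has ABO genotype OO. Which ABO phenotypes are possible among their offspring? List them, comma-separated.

O, A

Gametes from AO × OO give offspring ABO genotypes AO, OO, i.e. phenotypes O, A.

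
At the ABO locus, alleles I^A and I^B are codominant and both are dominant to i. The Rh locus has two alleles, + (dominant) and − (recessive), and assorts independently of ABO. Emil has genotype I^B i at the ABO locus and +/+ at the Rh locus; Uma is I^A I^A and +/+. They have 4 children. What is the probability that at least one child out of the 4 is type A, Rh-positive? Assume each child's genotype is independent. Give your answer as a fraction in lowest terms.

15/16

ABO cross I^B i × I^A I^A → 1/2 A, 1/2 AB.
Rh cross +/+ × +/+ → 1 Rh+; so P(type A, Rh-positive) = 1/2 × 1 = 1/2 per child.
P(none) = (1/2)^4 = 1/16; P(at least one) = 1 − 1/16 = 15/16.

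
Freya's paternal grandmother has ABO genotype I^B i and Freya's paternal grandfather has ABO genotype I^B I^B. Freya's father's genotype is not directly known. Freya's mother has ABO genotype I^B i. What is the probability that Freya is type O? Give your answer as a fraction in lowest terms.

1/8

Freya's father's ABO genotype from I^B i × I^B I^B: 1/2 I^B I^B, 1/2 I^B i.
Crossing each possibility with the mother I^B i and summing P(type O): 1/2·0 + 1/2·1/4 = 1/8.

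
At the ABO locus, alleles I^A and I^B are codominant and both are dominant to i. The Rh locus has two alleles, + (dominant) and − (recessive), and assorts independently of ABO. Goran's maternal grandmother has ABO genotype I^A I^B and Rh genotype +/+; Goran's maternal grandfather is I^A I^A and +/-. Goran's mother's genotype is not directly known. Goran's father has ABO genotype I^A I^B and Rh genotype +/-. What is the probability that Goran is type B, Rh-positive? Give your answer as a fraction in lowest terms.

7/64

Goran's mother's ABO genotype from I^A I^B × I^A I^A: 1/2 I^A I^A, 1/2 I^A I^B.
Crossing each possibility with the father I^A I^B and summing P(type B): 1/2·0 + 1/2·1/4 = 1/8.
Similarly for Rh via the mother's Rh distribution: P(Rh+) = 7/8.
Independent loci: 1/8 × 7/8 = 7/64.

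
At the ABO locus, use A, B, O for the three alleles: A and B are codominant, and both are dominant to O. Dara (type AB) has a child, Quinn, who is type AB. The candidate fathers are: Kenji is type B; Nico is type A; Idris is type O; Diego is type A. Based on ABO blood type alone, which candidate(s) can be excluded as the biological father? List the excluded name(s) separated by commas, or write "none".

Idris

A candidate is excluded only if no genotype consistent with his phenotype could produce a type AB child with a type AB mother.
Idris (type O): no genotype consistent with that phenotype can produce a type-AB child with a type-AB mother.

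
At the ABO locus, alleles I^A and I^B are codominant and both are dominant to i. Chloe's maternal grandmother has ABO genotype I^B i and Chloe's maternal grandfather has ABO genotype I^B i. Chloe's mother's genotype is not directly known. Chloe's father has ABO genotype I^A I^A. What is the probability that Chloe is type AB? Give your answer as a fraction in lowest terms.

1/2

Chloe's mother's ABO genotype from I^B i × I^B i: 1/4 I^B I^B, 1/2 I^B i, 1/4 i i.
Crossing each possibility with the father I^A I^A and summing P(type AB): 1/4·1 + 1/2·1/2 + 1/4·0 = 1/2.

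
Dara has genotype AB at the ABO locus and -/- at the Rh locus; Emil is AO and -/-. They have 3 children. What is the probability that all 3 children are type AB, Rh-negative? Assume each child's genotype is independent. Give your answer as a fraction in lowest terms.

ABO cross AB × AO → 1/2 A, 1/4 B, 1/4 AB.
Rh cross -/- × -/- → 1 Rh-; so P(type AB, Rh-negative) = 1/4 × 1 = 1/4 per child.
All 3 independent: (1/4)^3 = 1/64.

1/64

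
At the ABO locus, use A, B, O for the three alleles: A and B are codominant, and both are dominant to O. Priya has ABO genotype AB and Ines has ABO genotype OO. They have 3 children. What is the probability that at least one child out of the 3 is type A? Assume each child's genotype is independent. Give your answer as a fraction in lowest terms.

ABO cross AB × OO → 1/2 A, 1/2 B.
So P(type A) = 1/2 per child.
P(none) = (1/2)^3 = 1/8; P(at least one) = 1 − 1/8 = 7/8.

7/8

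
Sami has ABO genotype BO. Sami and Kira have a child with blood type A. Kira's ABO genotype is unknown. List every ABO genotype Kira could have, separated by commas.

For each candidate genotype of Kira, check whether crossing it with BO can produce every observed child phenotype.
  AA → possible child types {A, AB} ✓
  AB → possible child types {A, B, AB} ✓
  AO → possible child types {O, A, B, AB} ✓
  BB → possible child types {B} ✗
  BO → possible child types {O, B} ✗
  OO → possible child types {O, B} ✗

AA, AB, AO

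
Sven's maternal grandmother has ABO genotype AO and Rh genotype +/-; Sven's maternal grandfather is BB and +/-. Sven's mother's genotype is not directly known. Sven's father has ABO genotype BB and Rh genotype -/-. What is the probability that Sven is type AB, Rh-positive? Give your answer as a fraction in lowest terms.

1/8

Sven's mother's ABO genotype from AO × BB: 1/2 AB, 1/2 BO.
Crossing each possibility with the father BB and summing P(type AB): 1/2·1/2 + 1/2·0 = 1/4.
Similarly for Rh via the mother's Rh distribution: P(Rh+) = 1/2.
Independent loci: 1/4 × 1/2 = 1/8.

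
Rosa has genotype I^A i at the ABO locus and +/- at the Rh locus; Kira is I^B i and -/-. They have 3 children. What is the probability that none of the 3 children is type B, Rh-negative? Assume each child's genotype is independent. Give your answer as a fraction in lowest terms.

343/512

ABO cross I^A i × I^B i → 1/4 O, 1/4 A, 1/4 B, 1/4 AB.
Rh cross +/- × -/- → 1/2 Rh+, 1/2 Rh-; so P(type B, Rh-negative) = 1/4 × 1/2 = 1/8 per child.
P(not type B, Rh-negative) = 7/8 for one child; (7/8)^3 = 343/512.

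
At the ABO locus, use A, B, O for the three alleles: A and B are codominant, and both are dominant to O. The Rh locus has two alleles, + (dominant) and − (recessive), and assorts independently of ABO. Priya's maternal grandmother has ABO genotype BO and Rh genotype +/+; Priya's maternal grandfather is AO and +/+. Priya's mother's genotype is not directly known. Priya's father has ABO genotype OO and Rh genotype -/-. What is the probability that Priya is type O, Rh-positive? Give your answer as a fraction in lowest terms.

1/2

Priya's mother's ABO genotype from BO × AO: 1/4 AB, 1/4 AO, 1/4 BO, 1/4 OO.
Crossing each possibility with the father OO and summing P(type O): 1/4·0 + 1/4·1/2 + 1/4·1/2 + 1/4·1 = 1/2.
Similarly for Rh via the mother's Rh distribution: P(Rh+) = 1.
Independent loci: 1/2 × 1 = 1/2.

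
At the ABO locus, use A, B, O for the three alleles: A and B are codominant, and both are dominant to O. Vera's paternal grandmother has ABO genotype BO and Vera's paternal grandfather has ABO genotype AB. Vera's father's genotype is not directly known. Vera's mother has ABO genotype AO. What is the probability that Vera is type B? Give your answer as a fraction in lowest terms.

Vera's father's ABO genotype from BO × AB: 1/4 AB, 1/4 AO, 1/4 BB, 1/4 BO.
Crossing each possibility with the mother AO and summing P(type B): 1/4·1/4 + 1/4·0 + 1/4·1/2 + 1/4·1/4 = 1/4.

1/4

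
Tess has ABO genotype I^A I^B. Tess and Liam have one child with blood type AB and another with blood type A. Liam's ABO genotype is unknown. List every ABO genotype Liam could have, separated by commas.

For each candidate genotype of Liam, check whether crossing it with I^A I^B can produce every observed child phenotype.
  I^A I^A → possible child types {A, AB} ✓
  I^A I^B → possible child types {A, B, AB} ✓
  I^A i → possible child types {A, B, AB} ✓
  I^B I^B → possible child types {B, AB} ✗
  I^B i → possible child types {A, B, AB} ✓
  i i → possible child types {A, B} ✗

I^A I^A, I^A I^B, I^A i, I^B i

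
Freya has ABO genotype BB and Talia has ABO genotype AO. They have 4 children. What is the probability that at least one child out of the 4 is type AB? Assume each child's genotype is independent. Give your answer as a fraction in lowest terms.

ABO cross BB × AO → 1/2 B, 1/2 AB.
So P(type AB) = 1/2 per child.
P(none) = (1/2)^4 = 1/16; P(at least one) = 1 − 1/16 = 15/16.

15/16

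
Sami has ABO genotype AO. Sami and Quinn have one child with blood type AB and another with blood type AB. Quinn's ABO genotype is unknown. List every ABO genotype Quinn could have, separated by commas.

For each candidate genotype of Quinn, check whether crossing it with AO can produce every observed child phenotype.
  AA → possible child types {A} ✗
  AB → possible child types {A, B, AB} ✓
  AO → possible child types {O, A} ✗
  BB → possible child types {B, AB} ✓
  BO → possible child types {O, A, B, AB} ✓
  OO → possible child types {O, A} ✗

AB, BB, BO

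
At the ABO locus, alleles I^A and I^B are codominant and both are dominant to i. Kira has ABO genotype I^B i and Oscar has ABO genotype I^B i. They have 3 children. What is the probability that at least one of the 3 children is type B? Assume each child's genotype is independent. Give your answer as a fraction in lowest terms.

ABO cross I^B i × I^B i → 1/4 O, 3/4 B.
So P(type B) = 3/4 per child.
P(none) = (1/4)^3 = 1/64; P(at least one) = 1 − 1/64 = 63/64.

63/64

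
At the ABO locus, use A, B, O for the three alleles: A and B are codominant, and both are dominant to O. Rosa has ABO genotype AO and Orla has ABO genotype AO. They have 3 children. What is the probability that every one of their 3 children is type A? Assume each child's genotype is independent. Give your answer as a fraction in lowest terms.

27/64

ABO cross AO × AO → 1/4 O, 3/4 A.
So P(type A) = 3/4 per child.
All 3 independent: (3/4)^3 = 27/64.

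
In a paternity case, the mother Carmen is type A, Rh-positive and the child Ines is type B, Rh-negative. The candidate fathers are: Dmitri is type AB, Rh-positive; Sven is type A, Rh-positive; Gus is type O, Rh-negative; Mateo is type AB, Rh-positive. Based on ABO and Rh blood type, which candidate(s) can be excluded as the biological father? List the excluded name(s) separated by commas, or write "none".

A candidate is excluded only if no genotype consistent with his phenotype could produce a type B, Rh-negative child with a type A, Rh-positive mother.
Sven (type A, Rh+): no genotype consistent with that phenotype can produce a type-B Rh- child with a type-A mother.
Gus (type O, Rh-): no genotype consistent with that phenotype can produce a type-B Rh- child with a type-A mother.

Sven, Gus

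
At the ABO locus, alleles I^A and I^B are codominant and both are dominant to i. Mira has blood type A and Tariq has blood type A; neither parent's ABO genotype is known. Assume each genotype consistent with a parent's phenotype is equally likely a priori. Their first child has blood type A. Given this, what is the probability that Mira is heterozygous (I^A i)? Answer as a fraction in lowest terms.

7/15

Possible genotypes: Mira ∈ {I^A I^A, I^A i}; Tariq ∈ {I^A I^A, I^A i}.
Weight each parental genotype pair by prior × P(type-A child):
  I^A I^A × I^A I^A: posterior weight 4/15.
  I^A I^A × I^A i: posterior weight 4/15.
  I^A i × I^A I^A: posterior weight 4/15.
  I^A i × I^A i: posterior weight 1/5.
Sum the posterior weight over pairs where Mira is I^A i: 7/15.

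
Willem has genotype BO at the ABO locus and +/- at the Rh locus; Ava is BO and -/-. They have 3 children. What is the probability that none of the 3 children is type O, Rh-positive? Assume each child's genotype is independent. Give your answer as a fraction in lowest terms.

ABO cross BO × BO → 1/4 O, 3/4 B.
Rh cross +/- × -/- → 1/2 Rh+, 1/2 Rh-; so P(type O, Rh-positive) = 1/4 × 1/2 = 1/8 per child.
P(not type O, Rh-positive) = 7/8 for one child; (7/8)^3 = 343/512.

343/512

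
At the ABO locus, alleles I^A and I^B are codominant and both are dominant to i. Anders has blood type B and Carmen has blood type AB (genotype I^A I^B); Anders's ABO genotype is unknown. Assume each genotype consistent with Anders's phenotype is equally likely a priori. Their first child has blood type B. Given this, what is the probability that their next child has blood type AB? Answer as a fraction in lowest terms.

Possible genotypes: Anders ∈ {I^B I^B, I^B i}; Carmen ∈ {I^A I^B}.
Weight each parental genotype pair by prior × P(type-B child):
  I^B I^B × I^A I^B: posterior weight 1/2; P(next child type AB) = 1/2.
  I^B i × I^A I^B: posterior weight 1/2; P(next child type AB) = 1/4.
Weighted sum = 3/8.

3/8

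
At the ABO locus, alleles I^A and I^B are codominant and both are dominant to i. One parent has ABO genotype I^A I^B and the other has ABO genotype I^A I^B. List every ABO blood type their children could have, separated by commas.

A, B, AB

Gametes from I^A I^B × I^A I^B give offspring ABO genotypes I^A I^A, I^A I^B, I^B I^B, i.e. phenotypes A, B, AB.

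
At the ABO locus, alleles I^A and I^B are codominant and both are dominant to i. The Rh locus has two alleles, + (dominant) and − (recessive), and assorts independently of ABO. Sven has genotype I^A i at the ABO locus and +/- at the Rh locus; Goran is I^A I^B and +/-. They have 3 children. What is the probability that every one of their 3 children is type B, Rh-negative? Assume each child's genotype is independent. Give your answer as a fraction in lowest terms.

1/4096

ABO cross I^A i × I^A I^B → 1/2 A, 1/4 B, 1/4 AB.
Rh cross +/- × +/- → 3/4 Rh+, 1/4 Rh-; so P(type B, Rh-negative) = 1/4 × 1/4 = 1/16 per child.
All 3 independent: (1/16)^3 = 1/4096.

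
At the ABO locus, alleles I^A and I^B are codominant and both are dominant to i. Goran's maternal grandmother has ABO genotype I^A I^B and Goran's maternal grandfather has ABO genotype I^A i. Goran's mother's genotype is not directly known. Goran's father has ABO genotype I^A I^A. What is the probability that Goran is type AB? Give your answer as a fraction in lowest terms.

Goran's mother's ABO genotype from I^A I^B × I^A i: 1/4 I^A I^A, 1/4 I^A I^B, 1/4 I^A i, 1/4 I^B i.
Crossing each possibility with the father I^A I^A and summing P(type AB): 1/4·0 + 1/4·1/2 + 1/4·0 + 1/4·1/2 = 1/4.

1/4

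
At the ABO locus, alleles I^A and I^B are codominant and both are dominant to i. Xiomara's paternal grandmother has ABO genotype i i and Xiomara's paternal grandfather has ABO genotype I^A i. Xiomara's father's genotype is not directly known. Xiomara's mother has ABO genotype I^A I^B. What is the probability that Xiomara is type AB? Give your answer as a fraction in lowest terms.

Xiomara's father's ABO genotype from i i × I^A i: 1/2 I^A i, 1/2 i i.
Crossing each possibility with the mother I^A I^B and summing P(type AB): 1/2·1/4 + 1/2·0 = 1/8.

1/8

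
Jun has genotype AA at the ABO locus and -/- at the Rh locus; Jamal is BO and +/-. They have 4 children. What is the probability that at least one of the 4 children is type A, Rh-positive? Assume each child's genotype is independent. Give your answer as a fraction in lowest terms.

175/256

ABO cross AA × BO → 1/2 A, 1/2 AB.
Rh cross -/- × +/- → 1/2 Rh+, 1/2 Rh-; so P(type A, Rh-positive) = 1/2 × 1/2 = 1/4 per child.
P(none) = (3/4)^4 = 81/256; P(at least one) = 1 − 81/256 = 175/256.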